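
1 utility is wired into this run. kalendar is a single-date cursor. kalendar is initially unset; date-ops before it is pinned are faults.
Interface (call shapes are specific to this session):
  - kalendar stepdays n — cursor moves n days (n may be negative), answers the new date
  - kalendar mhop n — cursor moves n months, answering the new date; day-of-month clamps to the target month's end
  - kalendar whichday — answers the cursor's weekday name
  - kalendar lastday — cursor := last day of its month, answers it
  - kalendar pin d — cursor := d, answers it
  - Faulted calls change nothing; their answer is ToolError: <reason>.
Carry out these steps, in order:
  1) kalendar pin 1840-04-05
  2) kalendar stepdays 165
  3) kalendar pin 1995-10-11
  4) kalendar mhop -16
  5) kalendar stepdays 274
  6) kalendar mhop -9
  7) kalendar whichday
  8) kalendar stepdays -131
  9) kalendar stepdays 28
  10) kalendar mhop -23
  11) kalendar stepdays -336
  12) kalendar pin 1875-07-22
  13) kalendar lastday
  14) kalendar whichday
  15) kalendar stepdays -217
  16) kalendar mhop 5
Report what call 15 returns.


Answer: 1874-12-26

Derivation:
CALL kalendar pin[d=1840-04-05]
RET  1840-04-05
CALL kalendar stepdays[n=165]
RET  1840-09-17
CALL kalendar pin[d=1995-10-11]
RET  1995-10-11
CALL kalendar mhop[n=-16]
RET  1994-06-11
CALL kalendar stepdays[n=274]
RET  1995-03-12
CALL kalendar mhop[n=-9]
RET  1994-06-12
CALL kalendar whichday[]
RET  Sunday
CALL kalendar stepdays[n=-131]
RET  1994-02-01
CALL kalendar stepdays[n=28]
RET  1994-03-01
CALL kalendar mhop[n=-23]
RET  1992-04-01
CALL kalendar stepdays[n=-336]
RET  1991-05-01
CALL kalendar pin[d=1875-07-22]
RET  1875-07-22
CALL kalendar lastday[]
RET  1875-07-31
CALL kalendar whichday[]
RET  Saturday
CALL kalendar stepdays[n=-217]
RET  1874-12-26
CALL kalendar mhop[n=5]
RET  1875-05-26


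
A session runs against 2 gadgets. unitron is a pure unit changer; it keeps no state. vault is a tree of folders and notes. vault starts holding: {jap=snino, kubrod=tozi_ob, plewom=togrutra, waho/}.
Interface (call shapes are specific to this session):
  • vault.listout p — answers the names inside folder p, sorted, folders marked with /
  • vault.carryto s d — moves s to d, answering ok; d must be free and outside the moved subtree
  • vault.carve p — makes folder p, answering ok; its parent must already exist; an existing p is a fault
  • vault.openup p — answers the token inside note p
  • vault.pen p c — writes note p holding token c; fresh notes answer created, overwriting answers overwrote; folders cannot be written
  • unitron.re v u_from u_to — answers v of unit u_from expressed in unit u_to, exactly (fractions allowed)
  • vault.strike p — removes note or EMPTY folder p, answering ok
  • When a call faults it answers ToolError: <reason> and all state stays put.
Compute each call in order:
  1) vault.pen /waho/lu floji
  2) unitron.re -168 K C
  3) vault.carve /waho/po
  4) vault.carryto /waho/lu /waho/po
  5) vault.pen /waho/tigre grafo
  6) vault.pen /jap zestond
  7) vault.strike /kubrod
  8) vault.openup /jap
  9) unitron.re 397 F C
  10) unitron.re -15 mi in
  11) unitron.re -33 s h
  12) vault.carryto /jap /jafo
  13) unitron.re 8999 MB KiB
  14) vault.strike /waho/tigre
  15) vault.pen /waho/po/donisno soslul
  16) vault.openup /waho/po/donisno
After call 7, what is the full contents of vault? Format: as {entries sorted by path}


-> vault.pen(p→/waho/lu, c→floji)
<- created
-> unitron.re(v→-168, u_from→K, u_to→C)
<- -8823/20
-> vault.carve(p→/waho/po)
<- ok
-> vault.carryto(s→/waho/lu, d→/waho/po)
<- ToolError: exists
-> vault.pen(p→/waho/tigre, c→grafo)
<- created
-> vault.pen(p→/jap, c→zestond)
<- overwrote
-> vault.strike(p→/kubrod)
<- ok
-> vault.openup(p→/jap)
<- zestond
-> unitron.re(v→397, u_from→F, u_to→C)
<- 1825/9
-> unitron.re(v→-15, u_from→mi, u_to→in)
<- -950400
-> unitron.re(v→-33, u_from→s, u_to→h)
<- -11/1200
-> vault.carryto(s→/jap, d→/jafo)
<- ok
-> unitron.re(v→8999, u_from→MB, u_to→KiB)
<- 140609375/16
-> vault.strike(p→/waho/tigre)
<- ok
-> vault.pen(p→/waho/po/donisno, c→soslul)
<- created
-> vault.openup(p→/waho/po/donisno)
<- soslul

Answer: {jap=zestond, plewom=togrutra, waho/, waho/lu=floji, waho/po/, waho/tigre=grafo}


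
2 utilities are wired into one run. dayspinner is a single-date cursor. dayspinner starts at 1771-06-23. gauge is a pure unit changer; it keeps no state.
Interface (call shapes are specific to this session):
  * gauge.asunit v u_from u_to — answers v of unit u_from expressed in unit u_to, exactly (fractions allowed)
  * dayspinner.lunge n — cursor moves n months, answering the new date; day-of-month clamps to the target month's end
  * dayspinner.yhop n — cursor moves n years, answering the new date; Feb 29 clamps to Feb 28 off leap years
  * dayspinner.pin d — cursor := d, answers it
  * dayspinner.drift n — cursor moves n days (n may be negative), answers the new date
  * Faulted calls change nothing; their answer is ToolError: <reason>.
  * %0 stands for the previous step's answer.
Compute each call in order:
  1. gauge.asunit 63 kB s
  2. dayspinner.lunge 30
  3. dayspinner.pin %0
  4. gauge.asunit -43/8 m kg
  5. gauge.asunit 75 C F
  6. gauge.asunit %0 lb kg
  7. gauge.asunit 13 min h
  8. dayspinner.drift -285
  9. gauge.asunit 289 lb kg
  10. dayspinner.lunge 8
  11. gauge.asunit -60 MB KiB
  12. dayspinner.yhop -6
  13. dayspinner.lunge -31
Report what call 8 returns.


Answer: 1773-03-13

Derivation:
>>> gauge.asunit v='63' u_from='kB' u_to='s'
  ToolError: incompatible units
>>> dayspinner.lunge n='30'
  1773-12-23
>>> dayspinner.pin d='%0'
  1773-12-23
>>> gauge.asunit v='-43/8' u_from='m' u_to='kg'
  ToolError: incompatible units
>>> gauge.asunit v='75' u_from='C' u_to='F'
  167
>>> gauge.asunit v='%0' u_from='lb' u_to='kg'
  7574992579/100000000
>>> gauge.asunit v='13' u_from='min' u_to='h'
  13/60
>>> dayspinner.drift n='-285'
  1773-03-13
>>> gauge.asunit v='289' u_from='lb' u_to='kg'
  13108819493/100000000
>>> dayspinner.lunge n='8'
  1773-11-13
>>> gauge.asunit v='-60' u_from='MB' u_to='KiB'
  -234375/4
>>> dayspinner.yhop n='-6'
  1767-11-13
>>> dayspinner.lunge n='-31'
  1765-04-13


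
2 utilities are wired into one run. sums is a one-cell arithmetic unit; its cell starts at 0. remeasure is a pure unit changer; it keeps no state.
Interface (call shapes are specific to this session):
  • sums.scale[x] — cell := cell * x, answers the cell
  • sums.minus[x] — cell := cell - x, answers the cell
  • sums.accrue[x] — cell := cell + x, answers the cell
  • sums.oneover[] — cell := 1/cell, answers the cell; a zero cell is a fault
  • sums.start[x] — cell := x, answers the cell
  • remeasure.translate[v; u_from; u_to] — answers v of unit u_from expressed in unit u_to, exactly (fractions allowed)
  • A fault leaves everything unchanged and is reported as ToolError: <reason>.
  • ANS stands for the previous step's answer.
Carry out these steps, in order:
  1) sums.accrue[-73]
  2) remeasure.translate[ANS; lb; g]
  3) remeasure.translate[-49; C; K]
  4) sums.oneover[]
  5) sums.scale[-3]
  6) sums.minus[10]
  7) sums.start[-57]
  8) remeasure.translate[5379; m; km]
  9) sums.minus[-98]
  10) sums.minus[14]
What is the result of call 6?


CALL sums.accrue[x→-73]
RET  -73
CALL remeasure.translate[v→ANS; u_from→lb; u_to→g]
RET  -3311224301/100000
CALL remeasure.translate[v→-49; u_from→C; u_to→K]
RET  4483/20
CALL sums.oneover[]
RET  -1/73
CALL sums.scale[x→-3]
RET  3/73
CALL sums.minus[x→10]
RET  -727/73
CALL sums.start[x→-57]
RET  -57
CALL remeasure.translate[v→5379; u_from→m; u_to→km]
RET  5379/1000
CALL sums.minus[x→-98]
RET  41
CALL sums.minus[x→14]
RET  27

Answer: -727/73


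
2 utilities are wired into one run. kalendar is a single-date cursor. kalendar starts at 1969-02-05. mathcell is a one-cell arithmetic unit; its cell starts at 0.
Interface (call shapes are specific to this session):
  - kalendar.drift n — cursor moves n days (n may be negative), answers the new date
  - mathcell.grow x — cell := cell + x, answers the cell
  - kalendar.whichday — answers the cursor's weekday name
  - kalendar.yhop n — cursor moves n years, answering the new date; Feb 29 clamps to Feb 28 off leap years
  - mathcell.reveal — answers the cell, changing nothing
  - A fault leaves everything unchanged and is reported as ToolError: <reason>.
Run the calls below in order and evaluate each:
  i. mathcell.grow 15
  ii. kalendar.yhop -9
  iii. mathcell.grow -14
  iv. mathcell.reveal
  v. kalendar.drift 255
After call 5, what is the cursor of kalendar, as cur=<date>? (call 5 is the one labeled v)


[in] mathcell.grow x='15'
= 15
[in] kalendar.yhop n='-9'
= 1960-02-05
[in] mathcell.grow x='-14'
= 1
[in] mathcell.reveal
= 1
[in] kalendar.drift n='255'
= 1960-10-17

Answer: cur=1960-10-17


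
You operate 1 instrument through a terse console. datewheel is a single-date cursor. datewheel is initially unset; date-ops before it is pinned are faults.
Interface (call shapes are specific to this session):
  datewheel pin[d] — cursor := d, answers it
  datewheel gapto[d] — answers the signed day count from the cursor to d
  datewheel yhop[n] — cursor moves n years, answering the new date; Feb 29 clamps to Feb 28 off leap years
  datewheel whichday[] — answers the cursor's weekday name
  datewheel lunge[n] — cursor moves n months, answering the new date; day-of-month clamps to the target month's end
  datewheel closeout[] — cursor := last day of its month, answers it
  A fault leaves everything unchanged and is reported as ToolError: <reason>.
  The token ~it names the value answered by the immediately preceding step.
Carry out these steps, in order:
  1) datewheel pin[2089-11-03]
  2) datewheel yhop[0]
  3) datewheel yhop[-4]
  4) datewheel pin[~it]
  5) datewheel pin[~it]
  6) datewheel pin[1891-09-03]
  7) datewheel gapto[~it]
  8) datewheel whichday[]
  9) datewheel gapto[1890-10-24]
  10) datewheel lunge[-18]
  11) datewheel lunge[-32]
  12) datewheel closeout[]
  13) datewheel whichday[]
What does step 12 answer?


Invoking datewheel pin on d=2089-11-03, giving 2089-11-03.
I use datewheel yhop on n=0, and see 2089-11-03.
Invoking datewheel yhop on n=-4, and see 2085-11-03.
Then datewheel pin on d=~it, and see 2085-11-03.
Calling datewheel pin on d=~it, and see 2085-11-03.
Calling datewheel pin on d=1891-09-03, giving 1891-09-03.
Next I call datewheel gapto on d=~it, which returns 0.
Using datewheel whichday(): Thursday.
I run datewheel gapto on d=1890-10-24: -314.
Then datewheel lunge on n=-18, — result: 1890-03-03.
I try datewheel lunge on n=-32, and get 1887-07-03.
Calling datewheel closeout, yielding 1887-07-31.
I call datewheel whichday, — result: Sunday.

Answer: 1887-07-31


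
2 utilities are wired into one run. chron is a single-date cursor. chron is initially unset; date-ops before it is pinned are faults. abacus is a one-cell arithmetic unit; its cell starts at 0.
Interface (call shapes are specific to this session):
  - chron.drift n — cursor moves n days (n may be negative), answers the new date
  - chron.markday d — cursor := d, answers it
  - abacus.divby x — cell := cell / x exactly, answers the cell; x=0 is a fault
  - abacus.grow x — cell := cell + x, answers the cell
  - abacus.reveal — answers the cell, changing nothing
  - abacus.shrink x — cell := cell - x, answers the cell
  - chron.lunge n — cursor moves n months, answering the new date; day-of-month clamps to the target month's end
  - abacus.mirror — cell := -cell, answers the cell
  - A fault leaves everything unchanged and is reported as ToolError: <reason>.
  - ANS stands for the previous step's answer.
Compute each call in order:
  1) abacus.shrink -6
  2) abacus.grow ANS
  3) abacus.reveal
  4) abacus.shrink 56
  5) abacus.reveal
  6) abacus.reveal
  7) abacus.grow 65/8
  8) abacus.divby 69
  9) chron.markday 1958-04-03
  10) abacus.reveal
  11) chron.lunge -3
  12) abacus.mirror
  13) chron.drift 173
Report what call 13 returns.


Answer: 1958-06-25

Derivation:
! abacus.shrink(x: -6) : 6
! abacus.grow(x: ANS) : 12
! abacus.reveal() : 12
! abacus.shrink(x: 56) : -44
! abacus.reveal() : -44
! abacus.reveal() : -44
! abacus.grow(x: 65/8) : -287/8
! abacus.divby(x: 69) : -287/552
! chron.markday(d: 1958-04-03) : 1958-04-03
! abacus.reveal() : -287/552
! chron.lunge(n: -3) : 1958-01-03
! abacus.mirror() : 287/552
! chron.drift(n: 173) : 1958-06-25


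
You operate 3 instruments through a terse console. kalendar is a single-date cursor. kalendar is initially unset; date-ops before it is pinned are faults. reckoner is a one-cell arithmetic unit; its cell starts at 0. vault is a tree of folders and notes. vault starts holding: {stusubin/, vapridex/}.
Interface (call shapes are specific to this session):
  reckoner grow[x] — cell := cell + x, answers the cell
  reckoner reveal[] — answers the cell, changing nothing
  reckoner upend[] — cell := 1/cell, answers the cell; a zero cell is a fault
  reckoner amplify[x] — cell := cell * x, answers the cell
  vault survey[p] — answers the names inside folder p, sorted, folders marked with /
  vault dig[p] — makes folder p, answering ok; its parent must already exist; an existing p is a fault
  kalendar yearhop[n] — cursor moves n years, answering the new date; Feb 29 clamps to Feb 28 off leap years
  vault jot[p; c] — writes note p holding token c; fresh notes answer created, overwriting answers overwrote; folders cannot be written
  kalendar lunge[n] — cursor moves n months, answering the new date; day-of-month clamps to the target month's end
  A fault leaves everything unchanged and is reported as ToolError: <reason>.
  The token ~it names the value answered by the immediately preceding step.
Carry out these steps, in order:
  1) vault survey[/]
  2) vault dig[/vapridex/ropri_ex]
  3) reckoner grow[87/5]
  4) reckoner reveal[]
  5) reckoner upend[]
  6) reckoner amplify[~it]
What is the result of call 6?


# vault survey(p: /) => [stusubin/, vapridex/]
# vault dig(p: /vapridex/ropri_ex) => ok
# reckoner grow(x: 87/5) => 87/5
# reckoner reveal() => 87/5
# reckoner upend() => 5/87
# reckoner amplify(x: ~it) => 25/7569

Answer: 25/7569


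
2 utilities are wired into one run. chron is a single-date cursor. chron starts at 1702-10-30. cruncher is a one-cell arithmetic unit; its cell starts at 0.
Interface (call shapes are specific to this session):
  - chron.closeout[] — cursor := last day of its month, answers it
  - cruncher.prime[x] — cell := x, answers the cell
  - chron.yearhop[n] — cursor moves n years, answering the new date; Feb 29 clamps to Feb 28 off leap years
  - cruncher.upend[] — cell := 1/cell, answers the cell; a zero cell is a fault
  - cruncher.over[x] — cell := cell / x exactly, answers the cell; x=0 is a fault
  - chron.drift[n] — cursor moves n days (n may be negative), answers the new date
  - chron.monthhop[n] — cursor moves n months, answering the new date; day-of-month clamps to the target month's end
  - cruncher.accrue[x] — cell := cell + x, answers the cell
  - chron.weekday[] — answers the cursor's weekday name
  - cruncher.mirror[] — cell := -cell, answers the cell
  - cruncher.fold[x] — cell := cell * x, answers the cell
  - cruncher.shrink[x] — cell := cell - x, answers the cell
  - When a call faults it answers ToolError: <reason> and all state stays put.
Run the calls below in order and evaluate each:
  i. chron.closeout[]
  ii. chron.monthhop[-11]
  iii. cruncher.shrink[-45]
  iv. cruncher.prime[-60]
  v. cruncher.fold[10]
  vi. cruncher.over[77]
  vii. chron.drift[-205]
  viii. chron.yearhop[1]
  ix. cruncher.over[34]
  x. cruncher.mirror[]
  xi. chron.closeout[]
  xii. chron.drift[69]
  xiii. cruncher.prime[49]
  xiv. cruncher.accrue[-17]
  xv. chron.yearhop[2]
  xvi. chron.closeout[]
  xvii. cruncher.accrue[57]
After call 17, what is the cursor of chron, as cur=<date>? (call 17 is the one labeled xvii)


CALL closeout[]
RET  1702-10-31
CALL monthhop[n→-11]
RET  1701-11-30
CALL shrink[x→-45]
RET  45
CALL prime[x→-60]
RET  -60
CALL fold[x→10]
RET  -600
CALL over[x→77]
RET  -600/77
CALL drift[n→-205]
RET  1701-05-09
CALL yearhop[n→1]
RET  1702-05-09
CALL over[x→34]
RET  -300/1309
CALL mirror[]
RET  300/1309
CALL closeout[]
RET  1702-05-31
CALL drift[n→69]
RET  1702-08-08
CALL prime[x→49]
RET  49
CALL accrue[x→-17]
RET  32
CALL yearhop[n→2]
RET  1704-08-08
CALL closeout[]
RET  1704-08-31
CALL accrue[x→57]
RET  89

Answer: cur=1704-08-31


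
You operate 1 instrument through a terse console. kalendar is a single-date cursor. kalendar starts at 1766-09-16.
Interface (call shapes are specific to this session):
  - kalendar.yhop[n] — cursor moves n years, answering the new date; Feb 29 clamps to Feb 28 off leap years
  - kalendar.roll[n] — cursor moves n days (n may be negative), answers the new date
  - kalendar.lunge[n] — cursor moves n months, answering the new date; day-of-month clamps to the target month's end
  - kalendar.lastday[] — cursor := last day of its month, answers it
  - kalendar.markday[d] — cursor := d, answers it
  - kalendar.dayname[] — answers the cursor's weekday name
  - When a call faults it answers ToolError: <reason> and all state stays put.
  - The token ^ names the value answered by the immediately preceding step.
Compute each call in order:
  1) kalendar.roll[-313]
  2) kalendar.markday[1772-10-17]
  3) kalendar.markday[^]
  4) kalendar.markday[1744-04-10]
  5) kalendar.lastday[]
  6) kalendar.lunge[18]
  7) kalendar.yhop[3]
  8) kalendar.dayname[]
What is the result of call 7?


Answer: 1748-10-30

Derivation:
Do: kalendar.roll[-313]
See: 1765-11-07
Do: kalendar.markday[1772-10-17]
See: 1772-10-17
Do: kalendar.markday[^]
See: 1772-10-17
Do: kalendar.markday[1744-04-10]
See: 1744-04-10
Do: kalendar.lastday[]
See: 1744-04-30
Do: kalendar.lunge[18]
See: 1745-10-30
Do: kalendar.yhop[3]
See: 1748-10-30
Do: kalendar.dayname[]
See: Wednesday


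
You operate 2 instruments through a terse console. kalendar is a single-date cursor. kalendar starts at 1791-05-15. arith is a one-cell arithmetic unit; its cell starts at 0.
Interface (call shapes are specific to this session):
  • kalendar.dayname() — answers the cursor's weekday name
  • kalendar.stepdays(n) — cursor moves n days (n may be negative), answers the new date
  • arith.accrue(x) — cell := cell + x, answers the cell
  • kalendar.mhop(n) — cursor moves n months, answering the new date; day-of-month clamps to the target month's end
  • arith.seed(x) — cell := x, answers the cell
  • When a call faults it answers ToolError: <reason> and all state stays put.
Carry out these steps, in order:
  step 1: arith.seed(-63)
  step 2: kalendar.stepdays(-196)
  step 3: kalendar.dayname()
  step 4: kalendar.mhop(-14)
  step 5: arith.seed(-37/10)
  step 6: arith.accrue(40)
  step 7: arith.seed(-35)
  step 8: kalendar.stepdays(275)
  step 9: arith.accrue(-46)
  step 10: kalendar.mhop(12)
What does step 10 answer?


~$ seed -63
= -63
~$ stepdays -196
= 1790-10-31
~$ dayname
= Sunday
~$ mhop -14
= 1789-08-31
~$ seed -37/10
= -37/10
~$ accrue 40
= 363/10
~$ seed -35
= -35
~$ stepdays 275
= 1790-06-02
~$ accrue -46
= -81
~$ mhop 12
= 1791-06-02

Answer: 1791-06-02


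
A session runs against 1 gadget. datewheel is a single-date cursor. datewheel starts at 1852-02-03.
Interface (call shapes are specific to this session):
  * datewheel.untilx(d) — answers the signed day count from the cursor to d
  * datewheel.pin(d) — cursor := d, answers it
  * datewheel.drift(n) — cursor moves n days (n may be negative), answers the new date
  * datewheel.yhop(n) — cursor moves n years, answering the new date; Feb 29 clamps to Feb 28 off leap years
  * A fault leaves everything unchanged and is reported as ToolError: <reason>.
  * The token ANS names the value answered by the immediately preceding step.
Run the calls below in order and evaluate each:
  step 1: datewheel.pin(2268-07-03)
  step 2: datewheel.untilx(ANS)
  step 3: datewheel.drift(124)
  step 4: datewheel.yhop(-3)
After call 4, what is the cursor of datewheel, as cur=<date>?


Answer: cur=2265-11-04

Derivation:
CALL datewheel.pin[d: 2268-07-03]
RET  2268-07-03
CALL datewheel.untilx[d: ANS]
RET  0
CALL datewheel.drift[n: 124]
RET  2268-11-04
CALL datewheel.yhop[n: -3]
RET  2265-11-04


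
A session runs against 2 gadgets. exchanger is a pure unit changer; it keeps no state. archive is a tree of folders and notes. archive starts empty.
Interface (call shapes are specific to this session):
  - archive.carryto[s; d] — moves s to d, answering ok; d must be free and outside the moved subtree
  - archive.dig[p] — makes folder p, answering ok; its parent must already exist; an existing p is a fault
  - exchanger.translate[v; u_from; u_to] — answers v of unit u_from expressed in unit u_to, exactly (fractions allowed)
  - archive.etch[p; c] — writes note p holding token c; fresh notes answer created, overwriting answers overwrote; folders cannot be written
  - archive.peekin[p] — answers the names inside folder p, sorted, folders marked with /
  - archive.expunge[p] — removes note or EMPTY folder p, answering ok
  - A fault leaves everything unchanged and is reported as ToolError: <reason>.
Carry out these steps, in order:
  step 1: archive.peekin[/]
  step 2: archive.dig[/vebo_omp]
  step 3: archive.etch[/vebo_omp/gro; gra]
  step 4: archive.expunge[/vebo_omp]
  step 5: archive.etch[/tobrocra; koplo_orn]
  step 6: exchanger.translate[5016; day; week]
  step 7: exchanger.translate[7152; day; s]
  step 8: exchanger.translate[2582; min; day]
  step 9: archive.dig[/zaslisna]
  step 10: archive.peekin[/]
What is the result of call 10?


Answer: [tobrocra, vebo_omp/, zaslisna/]

Derivation:
Step: peekin[p='/']
Result: []
Step: dig[p='/vebo_omp']
Result: ok
Step: etch[p='/vebo_omp/gro'; c='gra']
Result: created
Step: expunge[p='/vebo_omp']
Result: ToolError: not empty
Step: etch[p='/tobrocra'; c='koplo_orn']
Result: created
Step: translate[v='5016'; u_from='day'; u_to='week']
Result: 5016/7
Step: translate[v='7152'; u_from='day'; u_to='s']
Result: 617932800
Step: translate[v='2582'; u_from='min'; u_to='day']
Result: 1291/720
Step: dig[p='/zaslisna']
Result: ok
Step: peekin[p='/']
Result: [tobrocra, vebo_omp/, zaslisna/]


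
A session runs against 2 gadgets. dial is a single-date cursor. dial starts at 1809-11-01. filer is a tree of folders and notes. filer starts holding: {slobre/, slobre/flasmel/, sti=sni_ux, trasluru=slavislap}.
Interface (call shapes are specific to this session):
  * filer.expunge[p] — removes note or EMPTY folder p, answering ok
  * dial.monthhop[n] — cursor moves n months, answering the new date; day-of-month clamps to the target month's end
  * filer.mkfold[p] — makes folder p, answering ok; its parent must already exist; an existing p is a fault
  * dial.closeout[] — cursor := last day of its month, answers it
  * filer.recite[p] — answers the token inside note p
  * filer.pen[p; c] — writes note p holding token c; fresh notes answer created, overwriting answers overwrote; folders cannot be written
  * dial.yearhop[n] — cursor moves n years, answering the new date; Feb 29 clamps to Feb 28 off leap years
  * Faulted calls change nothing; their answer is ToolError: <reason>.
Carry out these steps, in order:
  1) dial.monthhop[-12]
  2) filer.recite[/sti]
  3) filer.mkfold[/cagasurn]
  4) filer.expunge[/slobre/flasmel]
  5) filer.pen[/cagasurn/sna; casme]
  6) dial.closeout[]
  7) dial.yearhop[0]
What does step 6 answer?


Act: dial.monthhop[n→-12]
Obs: 1808-11-01
Act: filer.recite[p→/sti]
Obs: sni_ux
Act: filer.mkfold[p→/cagasurn]
Obs: ok
Act: filer.expunge[p→/slobre/flasmel]
Obs: ok
Act: filer.pen[p→/cagasurn/sna; c→casme]
Obs: created
Act: dial.closeout[]
Obs: 1808-11-30
Act: dial.yearhop[n→0]
Obs: 1808-11-30

Answer: 1808-11-30


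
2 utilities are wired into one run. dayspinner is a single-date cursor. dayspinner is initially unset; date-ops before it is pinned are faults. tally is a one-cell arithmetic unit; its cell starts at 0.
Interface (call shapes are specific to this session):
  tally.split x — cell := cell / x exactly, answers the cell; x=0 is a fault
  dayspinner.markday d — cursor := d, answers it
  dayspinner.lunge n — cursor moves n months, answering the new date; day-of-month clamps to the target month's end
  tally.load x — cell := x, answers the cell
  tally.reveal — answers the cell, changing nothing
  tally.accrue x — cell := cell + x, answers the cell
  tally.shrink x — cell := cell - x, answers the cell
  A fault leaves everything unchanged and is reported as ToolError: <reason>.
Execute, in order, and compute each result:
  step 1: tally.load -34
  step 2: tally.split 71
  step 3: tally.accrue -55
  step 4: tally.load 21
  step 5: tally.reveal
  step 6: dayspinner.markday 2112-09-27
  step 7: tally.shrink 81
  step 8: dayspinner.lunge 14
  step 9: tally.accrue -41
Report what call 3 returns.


// load(x→-34) => -34
// split(x→71) => -34/71
// accrue(x→-55) => -3939/71
// load(x→21) => 21
// reveal() => 21
// markday(d→2112-09-27) => 2112-09-27
// shrink(x→81) => -60
// lunge(n→14) => 2113-11-27
// accrue(x→-41) => -101

Answer: -3939/71


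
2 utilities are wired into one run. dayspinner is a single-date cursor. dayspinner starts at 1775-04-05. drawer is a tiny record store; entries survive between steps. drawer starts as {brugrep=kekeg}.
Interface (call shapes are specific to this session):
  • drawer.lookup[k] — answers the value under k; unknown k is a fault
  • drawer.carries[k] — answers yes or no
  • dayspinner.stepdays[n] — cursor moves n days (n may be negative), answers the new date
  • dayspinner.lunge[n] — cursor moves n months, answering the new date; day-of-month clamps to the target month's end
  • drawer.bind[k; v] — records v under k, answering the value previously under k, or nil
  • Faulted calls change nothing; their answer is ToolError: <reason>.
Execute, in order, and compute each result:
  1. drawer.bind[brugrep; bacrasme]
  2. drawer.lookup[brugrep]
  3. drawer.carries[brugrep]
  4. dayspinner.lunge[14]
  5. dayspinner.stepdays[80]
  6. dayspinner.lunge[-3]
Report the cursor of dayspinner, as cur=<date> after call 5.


Answer: cur=1776-08-24

Derivation:
Invoking drawer.bind passing brugrep, bacrasme, and observe kekeg.
Now I run drawer.lookup passing brugrep, yielding bacrasme.
Now I run drawer.carries passing brugrep, which returns yes.
I run dayspinner.lunge passing 14, yielding 1776-06-05.
I call dayspinner.stepdays passing 80, — result: 1776-08-24.
Invoking dayspinner.lunge passing -3, and observe 1776-05-24.


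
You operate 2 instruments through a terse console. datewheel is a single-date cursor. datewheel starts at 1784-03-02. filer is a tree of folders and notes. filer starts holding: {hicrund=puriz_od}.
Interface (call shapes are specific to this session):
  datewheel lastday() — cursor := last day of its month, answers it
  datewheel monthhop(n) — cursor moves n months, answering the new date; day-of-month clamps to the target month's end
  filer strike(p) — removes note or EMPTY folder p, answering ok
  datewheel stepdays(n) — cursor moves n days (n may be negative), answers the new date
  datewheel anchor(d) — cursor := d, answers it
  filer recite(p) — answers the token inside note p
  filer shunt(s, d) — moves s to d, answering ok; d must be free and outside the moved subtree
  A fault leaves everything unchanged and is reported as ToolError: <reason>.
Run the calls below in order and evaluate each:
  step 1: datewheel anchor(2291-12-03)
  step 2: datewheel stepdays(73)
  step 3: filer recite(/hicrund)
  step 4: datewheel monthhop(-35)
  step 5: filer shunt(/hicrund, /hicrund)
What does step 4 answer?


Answer: 2289-03-14

Derivation:
-> datewheel anchor(d→2291-12-03)
<- 2291-12-03
-> datewheel stepdays(n→73)
<- 2292-02-14
-> filer recite(p→/hicrund)
<- puriz_od
-> datewheel monthhop(n→-35)
<- 2289-03-14
-> filer shunt(s→/hicrund, d→/hicrund)
<- ToolError: exists


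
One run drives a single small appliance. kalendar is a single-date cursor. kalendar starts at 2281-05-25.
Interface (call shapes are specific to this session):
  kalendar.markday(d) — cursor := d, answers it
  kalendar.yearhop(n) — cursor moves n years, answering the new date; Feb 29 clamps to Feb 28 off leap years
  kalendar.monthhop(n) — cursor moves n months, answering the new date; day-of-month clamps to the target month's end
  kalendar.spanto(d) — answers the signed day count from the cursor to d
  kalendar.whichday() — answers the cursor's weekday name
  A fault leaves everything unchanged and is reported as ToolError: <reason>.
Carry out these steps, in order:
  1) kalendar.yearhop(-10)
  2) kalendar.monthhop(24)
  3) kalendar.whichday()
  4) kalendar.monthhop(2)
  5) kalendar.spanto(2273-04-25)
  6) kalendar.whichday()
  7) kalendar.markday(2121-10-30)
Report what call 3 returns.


Answer: Sunday

Derivation:
> kalendar.yearhop n='-10'
:: 2271-05-25
> kalendar.monthhop n='24'
:: 2273-05-25
> kalendar.whichday
:: Sunday
> kalendar.monthhop n='2'
:: 2273-07-25
> kalendar.spanto d='2273-04-25'
:: -91
> kalendar.whichday
:: Friday
> kalendar.markday d='2121-10-30'
:: 2121-10-30


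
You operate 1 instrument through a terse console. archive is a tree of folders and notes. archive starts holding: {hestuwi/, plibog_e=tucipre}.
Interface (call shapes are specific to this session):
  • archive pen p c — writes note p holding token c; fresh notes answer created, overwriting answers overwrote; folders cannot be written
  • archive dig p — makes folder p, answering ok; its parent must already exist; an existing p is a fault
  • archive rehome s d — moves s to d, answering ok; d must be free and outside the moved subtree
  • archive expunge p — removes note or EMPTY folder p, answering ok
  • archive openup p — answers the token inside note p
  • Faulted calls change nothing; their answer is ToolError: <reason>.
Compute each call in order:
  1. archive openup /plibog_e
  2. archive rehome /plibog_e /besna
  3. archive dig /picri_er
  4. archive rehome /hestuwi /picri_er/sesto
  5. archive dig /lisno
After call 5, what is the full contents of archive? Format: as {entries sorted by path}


Answer: {besna=tucipre, lisno/, picri_er/, picri_er/sesto/}

Derivation:
> archive openup p: /plibog_e
= tucipre
> archive rehome s: /plibog_e d: /besna
= ok
> archive dig p: /picri_er
= ok
> archive rehome s: /hestuwi d: /picri_er/sesto
= ok
> archive dig p: /lisno
= ok


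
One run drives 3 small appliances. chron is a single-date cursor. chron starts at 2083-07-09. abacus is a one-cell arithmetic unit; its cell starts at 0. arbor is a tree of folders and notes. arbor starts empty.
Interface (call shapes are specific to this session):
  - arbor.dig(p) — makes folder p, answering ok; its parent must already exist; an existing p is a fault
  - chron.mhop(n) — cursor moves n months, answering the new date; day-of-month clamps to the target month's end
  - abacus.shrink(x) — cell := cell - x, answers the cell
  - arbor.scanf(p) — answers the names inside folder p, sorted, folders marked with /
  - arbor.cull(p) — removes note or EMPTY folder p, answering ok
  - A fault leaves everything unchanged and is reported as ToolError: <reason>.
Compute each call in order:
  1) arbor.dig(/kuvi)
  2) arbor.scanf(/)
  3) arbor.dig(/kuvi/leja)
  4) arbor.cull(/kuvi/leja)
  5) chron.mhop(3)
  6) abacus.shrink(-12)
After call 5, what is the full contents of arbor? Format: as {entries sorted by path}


> dig p=/kuvi
:: ok
> scanf p=/
:: [kuvi/]
> dig p=/kuvi/leja
:: ok
> cull p=/kuvi/leja
:: ok
> mhop n=3
:: 2083-10-09
> shrink x=-12
:: 12

Answer: {kuvi/}


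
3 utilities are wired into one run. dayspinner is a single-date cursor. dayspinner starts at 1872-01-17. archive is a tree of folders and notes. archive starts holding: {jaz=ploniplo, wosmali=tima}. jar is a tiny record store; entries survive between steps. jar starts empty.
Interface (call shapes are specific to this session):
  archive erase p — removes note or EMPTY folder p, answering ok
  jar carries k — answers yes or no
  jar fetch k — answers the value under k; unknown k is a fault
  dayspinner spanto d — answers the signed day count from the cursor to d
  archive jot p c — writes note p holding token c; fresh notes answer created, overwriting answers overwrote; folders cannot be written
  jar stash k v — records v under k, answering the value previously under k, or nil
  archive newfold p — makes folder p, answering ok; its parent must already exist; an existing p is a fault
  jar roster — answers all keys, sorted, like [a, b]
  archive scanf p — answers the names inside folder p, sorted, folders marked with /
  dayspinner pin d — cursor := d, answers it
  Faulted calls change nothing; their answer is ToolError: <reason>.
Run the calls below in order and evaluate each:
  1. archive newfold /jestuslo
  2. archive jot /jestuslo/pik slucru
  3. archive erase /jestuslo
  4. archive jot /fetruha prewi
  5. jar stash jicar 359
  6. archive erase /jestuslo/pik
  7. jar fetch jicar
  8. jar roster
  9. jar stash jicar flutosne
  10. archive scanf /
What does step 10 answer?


Answer: [fetruha, jaz, jestuslo/, wosmali]

Derivation:
I run archive newfold(/jestuslo): ok.
Now I run archive jot(/jestuslo/pik, slucru), and observe created.
I try archive erase(/jestuslo), giving ToolError: not empty.
Calling archive jot(/fetruha, prewi), and observe created.
Then jar stash(jicar, 359), → nil.
Next I call archive erase(/jestuslo/pik), which returns ok.
Next I call jar fetch(jicar), which returns 359.
Then jar roster, and get [jicar].
I call jar stash(jicar, flutosne), which returns 359.
I try archive scanf(/), yielding [fetruha, jaz, jestuslo/, wosmali].


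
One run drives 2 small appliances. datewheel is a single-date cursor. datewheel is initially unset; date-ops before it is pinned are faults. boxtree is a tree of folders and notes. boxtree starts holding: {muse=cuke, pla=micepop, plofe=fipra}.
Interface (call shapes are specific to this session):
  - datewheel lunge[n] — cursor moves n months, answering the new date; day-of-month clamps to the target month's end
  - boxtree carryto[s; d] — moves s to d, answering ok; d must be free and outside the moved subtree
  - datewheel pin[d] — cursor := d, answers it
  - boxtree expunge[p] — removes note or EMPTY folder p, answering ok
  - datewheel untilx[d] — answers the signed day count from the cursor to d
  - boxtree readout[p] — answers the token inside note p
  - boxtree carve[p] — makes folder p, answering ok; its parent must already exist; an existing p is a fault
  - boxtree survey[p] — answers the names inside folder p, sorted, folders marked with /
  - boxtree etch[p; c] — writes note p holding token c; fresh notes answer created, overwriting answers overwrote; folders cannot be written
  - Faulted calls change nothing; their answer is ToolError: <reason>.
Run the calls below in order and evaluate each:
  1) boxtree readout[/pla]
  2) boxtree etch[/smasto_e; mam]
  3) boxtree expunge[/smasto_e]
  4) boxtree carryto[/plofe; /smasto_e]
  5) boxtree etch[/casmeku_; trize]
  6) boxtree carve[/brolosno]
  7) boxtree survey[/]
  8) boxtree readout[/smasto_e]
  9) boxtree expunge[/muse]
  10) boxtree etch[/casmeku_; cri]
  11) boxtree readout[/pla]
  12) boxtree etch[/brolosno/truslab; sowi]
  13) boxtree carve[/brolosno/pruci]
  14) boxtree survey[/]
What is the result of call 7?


% 1. boxtree readout(p→/pla) : micepop
% 2. boxtree etch(p→/smasto_e, c→mam) : created
% 3. boxtree expunge(p→/smasto_e) : ok
% 4. boxtree carryto(s→/plofe, d→/smasto_e) : ok
% 5. boxtree etch(p→/casmeku_, c→trize) : created
% 6. boxtree carve(p→/brolosno) : ok
% 7. boxtree survey(p→/) : [brolosno/, casmeku_, muse, pla, smasto_e]
% 8. boxtree readout(p→/smasto_e) : fipra
% 9. boxtree expunge(p→/muse) : ok
% 10. boxtree etch(p→/casmeku_, c→cri) : overwrote
% 11. boxtree readout(p→/pla) : micepop
% 12. boxtree etch(p→/brolosno/truslab, c→sowi) : created
% 13. boxtree carve(p→/brolosno/pruci) : ok
% 14. boxtree survey(p→/) : [brolosno/, casmeku_, pla, smasto_e]

Answer: [brolosno/, casmeku_, muse, pla, smasto_e]


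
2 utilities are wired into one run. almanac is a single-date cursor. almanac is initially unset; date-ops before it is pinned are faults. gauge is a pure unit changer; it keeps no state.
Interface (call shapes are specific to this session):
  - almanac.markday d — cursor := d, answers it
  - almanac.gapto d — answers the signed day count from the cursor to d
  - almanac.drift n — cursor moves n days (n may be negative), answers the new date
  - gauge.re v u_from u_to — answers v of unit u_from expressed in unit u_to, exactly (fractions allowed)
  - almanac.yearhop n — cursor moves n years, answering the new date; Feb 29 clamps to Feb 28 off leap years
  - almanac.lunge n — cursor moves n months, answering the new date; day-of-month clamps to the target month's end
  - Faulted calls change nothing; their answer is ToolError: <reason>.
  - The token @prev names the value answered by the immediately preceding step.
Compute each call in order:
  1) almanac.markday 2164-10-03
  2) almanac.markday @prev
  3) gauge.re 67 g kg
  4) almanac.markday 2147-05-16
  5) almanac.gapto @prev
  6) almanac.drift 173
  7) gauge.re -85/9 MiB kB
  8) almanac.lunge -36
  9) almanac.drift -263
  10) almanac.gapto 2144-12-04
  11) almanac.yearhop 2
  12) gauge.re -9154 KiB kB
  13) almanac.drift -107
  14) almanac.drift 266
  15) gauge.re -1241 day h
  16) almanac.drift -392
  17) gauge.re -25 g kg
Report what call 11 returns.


Answer: 2146-02-16

Derivation:
CALL markday[2164-10-03]
RET  2164-10-03
CALL markday[@prev]
RET  2164-10-03
CALL re[67; g; kg]
RET  67/1000
CALL markday[2147-05-16]
RET  2147-05-16
CALL gapto[@prev]
RET  0
CALL drift[173]
RET  2147-11-05
CALL re[-85/9; MiB; kB]
RET  -2228224/225
CALL lunge[-36]
RET  2144-11-05
CALL drift[-263]
RET  2144-02-16
CALL gapto[2144-12-04]
RET  292
CALL yearhop[2]
RET  2146-02-16
CALL re[-9154; KiB; kB]
RET  -1171712/125
CALL drift[-107]
RET  2145-11-01
CALL drift[266]
RET  2146-07-25
CALL re[-1241; day; h]
RET  -29784
CALL drift[-392]
RET  2145-06-28
CALL re[-25; g; kg]
RET  -1/40


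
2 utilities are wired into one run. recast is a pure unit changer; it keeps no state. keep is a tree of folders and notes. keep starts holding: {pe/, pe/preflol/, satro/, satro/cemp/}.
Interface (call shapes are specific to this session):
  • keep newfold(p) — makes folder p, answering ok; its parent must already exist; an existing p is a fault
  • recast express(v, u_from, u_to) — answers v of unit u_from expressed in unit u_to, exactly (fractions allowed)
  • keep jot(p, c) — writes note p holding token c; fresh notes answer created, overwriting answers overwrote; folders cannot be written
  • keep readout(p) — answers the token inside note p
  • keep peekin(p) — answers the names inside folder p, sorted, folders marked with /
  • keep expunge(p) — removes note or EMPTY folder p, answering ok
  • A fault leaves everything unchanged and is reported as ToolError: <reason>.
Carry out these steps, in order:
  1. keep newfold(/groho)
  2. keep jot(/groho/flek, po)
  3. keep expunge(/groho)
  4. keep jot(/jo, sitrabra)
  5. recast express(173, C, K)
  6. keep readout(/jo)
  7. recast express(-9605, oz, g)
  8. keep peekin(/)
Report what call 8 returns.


Answer: [groho/, jo, pe/, satro/]

Derivation:
Do: keep newfold[/groho]
See: ok
Do: keep jot[/groho/flek; po]
See: created
Do: keep expunge[/groho]
See: ToolError: not empty
Do: keep jot[/jo; sitrabra]
See: created
Do: recast express[173; C; K]
See: 8923/20
Do: keep readout[/jo]
See: sitrabra
Do: recast express[-9605; oz; g]
See: -87135094277/320000
Do: keep peekin[/]
See: [groho/, jo, pe/, satro/]


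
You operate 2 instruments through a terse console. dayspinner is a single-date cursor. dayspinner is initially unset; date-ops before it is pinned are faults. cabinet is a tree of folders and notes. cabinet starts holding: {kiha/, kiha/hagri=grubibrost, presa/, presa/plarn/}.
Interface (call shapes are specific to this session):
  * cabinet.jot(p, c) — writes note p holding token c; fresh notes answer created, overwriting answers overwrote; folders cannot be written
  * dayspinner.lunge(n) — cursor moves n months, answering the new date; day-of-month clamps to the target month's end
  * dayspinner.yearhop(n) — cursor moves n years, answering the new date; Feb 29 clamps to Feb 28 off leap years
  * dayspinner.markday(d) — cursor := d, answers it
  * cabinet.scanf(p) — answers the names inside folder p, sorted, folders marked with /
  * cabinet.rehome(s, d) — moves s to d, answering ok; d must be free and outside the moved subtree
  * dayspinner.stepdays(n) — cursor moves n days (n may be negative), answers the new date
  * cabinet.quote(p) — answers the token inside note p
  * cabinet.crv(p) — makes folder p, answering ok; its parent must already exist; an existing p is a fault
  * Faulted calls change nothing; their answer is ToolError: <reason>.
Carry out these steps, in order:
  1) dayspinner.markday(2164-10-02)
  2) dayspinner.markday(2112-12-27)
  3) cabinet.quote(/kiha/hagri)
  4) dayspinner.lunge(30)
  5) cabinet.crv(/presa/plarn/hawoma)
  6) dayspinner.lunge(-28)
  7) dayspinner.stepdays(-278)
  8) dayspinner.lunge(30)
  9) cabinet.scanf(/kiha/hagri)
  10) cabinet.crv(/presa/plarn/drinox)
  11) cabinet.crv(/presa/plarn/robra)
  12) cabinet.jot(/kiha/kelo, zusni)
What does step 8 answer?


Answer: 2114-11-25

Derivation:
-> dayspinner.markday(2164-10-02)
<- 2164-10-02
-> dayspinner.markday(2112-12-27)
<- 2112-12-27
-> cabinet.quote(/kiha/hagri)
<- grubibrost
-> dayspinner.lunge(30)
<- 2115-06-27
-> cabinet.crv(/presa/plarn/hawoma)
<- ok
-> dayspinner.lunge(-28)
<- 2113-02-27
-> dayspinner.stepdays(-278)
<- 2112-05-25
-> dayspinner.lunge(30)
<- 2114-11-25
-> cabinet.scanf(/kiha/hagri)
<- ToolError: not a directory
-> cabinet.crv(/presa/plarn/drinox)
<- ok
-> cabinet.crv(/presa/plarn/robra)
<- ok
-> cabinet.jot(/kiha/kelo, zusni)
<- created
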